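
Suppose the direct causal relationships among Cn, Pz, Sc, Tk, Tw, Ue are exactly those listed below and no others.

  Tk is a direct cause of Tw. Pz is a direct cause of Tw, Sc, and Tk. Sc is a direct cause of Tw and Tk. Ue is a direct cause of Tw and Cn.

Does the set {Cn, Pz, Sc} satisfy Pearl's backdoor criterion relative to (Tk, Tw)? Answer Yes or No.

Backdoor paths from Tk to Tw (paths whose first edge points into Tk):
  P1: Tk <- Pz -> Sc -> Tw
  P2: Tk <- Pz -> Tw
  P3: Tk <- Sc <- Pz -> Tw
  P4: Tk <- Sc -> Tw
Condition 1 (no descendant of Tk in the set): holds — descendants of Tk are {Tw}; none are in {Cn, Pz, Sc}.
Condition 2 (every backdoor path blocked by {Cn, Pz, Sc}):
  P1: blocked at fork node Pz ∈ conditioning set.
  P2: blocked at fork node Pz ∈ conditioning set.
  P3: blocked at chain node Sc ∈ conditioning set.
  P4: blocked at fork node Sc ∈ conditioning set.
{Cn, Pz, Sc} satisfies the backdoor criterion.

Yes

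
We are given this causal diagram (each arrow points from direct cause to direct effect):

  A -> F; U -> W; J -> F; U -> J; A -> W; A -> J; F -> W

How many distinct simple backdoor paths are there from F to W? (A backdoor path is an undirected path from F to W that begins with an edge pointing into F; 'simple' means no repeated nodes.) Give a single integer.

4

A backdoor path from F to W is any simple undirected path whose first edge points into F (i.e. leaves F via a parent).
Parents of F: {A, J}.
Enumerating:
  P1: F <- A -> J <- U -> W
  P2: F <- A -> W
  P3: F <- J <- U -> W
  P4: F <- J <- A -> W
That exhausts the simple backdoor paths. Count: 4.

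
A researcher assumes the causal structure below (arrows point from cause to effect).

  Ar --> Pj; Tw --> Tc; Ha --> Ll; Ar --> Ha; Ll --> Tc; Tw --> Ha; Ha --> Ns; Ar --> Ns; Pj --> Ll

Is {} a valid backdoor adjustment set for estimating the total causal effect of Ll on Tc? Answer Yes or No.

Backdoor paths from Ll to Tc (paths whose first edge points into Ll):
  P1: Ll <- Ha <- Tw -> Tc
  P2: Ll <- Pj <- Ar -> Ha <- Tw -> Tc
  P3: Ll <- Pj <- Ar -> Ns <- Ha <- Tw -> Tc
Condition 1 (no descendant of Ll in the set): holds — descendants of Ll are {Tc}; none are in {}.
Condition 2 (every backdoor path blocked by {}):
  P1: open — no interior node is in the conditioning set.
  P2: blocked at collider Ha (neither it nor any descendant is in the conditioning set).
  P3: blocked at collider Ns (neither it nor any descendant is in the conditioning set).
{} does not satisfy the backdoor criterion.

No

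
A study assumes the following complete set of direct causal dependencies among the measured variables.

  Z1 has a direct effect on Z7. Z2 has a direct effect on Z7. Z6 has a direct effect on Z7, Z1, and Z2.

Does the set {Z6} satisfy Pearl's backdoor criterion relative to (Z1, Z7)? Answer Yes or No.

Backdoor paths from Z1 to Z7 (paths whose first edge points into Z1):
  P1: Z1 <- Z6 -> Z2 -> Z7
  P2: Z1 <- Z6 -> Z7
Condition 1 (no descendant of Z1 in the set): holds — descendants of Z1 are {Z7}; none are in {Z6}.
Condition 2 (every backdoor path blocked by {Z6}):
  P1: blocked at fork node Z6 ∈ conditioning set.
  P2: blocked at fork node Z6 ∈ conditioning set.
{Z6} satisfies the backdoor criterion.

Yes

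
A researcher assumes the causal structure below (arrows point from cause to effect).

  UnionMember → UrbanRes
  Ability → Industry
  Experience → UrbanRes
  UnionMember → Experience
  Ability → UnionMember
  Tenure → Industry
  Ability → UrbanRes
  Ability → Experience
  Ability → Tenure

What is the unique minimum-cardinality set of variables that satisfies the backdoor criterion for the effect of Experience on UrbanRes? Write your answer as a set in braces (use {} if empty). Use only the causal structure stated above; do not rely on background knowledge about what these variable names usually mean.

{Ability, UnionMember}

Variables eligible for adjustment (non-descendants of Experience, excluding Experience and UrbanRes): {Ability, Industry, Tenure, UnionMember}.
Backdoor paths from Experience to UrbanRes:
  P1: Experience <- Ability -> UnionMember -> UrbanRes
  P2: Experience <- Ability -> UrbanRes
  P3: Experience <- UnionMember <- Ability -> UrbanRes
  P4: Experience <- UnionMember -> UrbanRes
The empty set is not sufficient: P1 (Experience <- Ability -> UnionMember -> UrbanRes) has no collider blocking it and no conditioned non-collider, so it is open.
Try {Ability, UnionMember}:
  P1: blocked at fork node Ability ∈ conditioning set.
  P2: blocked at fork node Ability ∈ conditioning set.
  P3: blocked at chain node UnionMember ∈ conditioning set.
  P4: blocked at fork node UnionMember ∈ conditioning set.
{Ability, UnionMember} contains no descendant of Experience and blocks every backdoor path.
Every element of {Ability, UnionMember} is needed (dropping Ability leaves P2 open; dropping UnionMember leaves P4 open), so no proper subset is valid.
Among all size-2 subsets of the eligible variables, only {Ability, UnionMember} blocks every backdoor path, so it is the unique smallest valid adjustment set.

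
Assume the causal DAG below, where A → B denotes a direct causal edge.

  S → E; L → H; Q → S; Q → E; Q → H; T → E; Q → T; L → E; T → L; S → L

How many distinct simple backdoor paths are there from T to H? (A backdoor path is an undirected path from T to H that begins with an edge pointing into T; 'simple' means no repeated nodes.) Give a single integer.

A backdoor path from T to H is any simple undirected path whose first edge points into T (i.e. leaves T via a parent).
Parents of T: {Q}.
Enumerating:
  P1: T <- Q -> S -> L -> H
  P2: T <- Q -> S -> E <- L -> H
  P3: T <- Q -> H
  P4: T <- Q -> E <- S -> L -> H
  P5: T <- Q -> E <- L -> H
That exhausts the simple backdoor paths. Count: 5.

5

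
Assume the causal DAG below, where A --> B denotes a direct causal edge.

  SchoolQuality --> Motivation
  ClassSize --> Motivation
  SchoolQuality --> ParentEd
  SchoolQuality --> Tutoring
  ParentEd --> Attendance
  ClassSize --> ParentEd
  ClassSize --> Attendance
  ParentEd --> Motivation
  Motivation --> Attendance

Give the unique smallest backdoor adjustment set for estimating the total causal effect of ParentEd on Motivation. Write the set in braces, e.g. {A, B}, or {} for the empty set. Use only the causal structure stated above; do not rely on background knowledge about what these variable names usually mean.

{ClassSize, SchoolQuality}

Variables eligible for adjustment (non-descendants of ParentEd, excluding ParentEd and Motivation): {ClassSize, SchoolQuality, Tutoring}.
Backdoor paths from ParentEd to Motivation:
  P1: ParentEd <- SchoolQuality -> Motivation
  P2: ParentEd <- ClassSize -> Motivation
  P3: ParentEd <- ClassSize -> Attendance <- Motivation
The empty set is not sufficient: P1 (ParentEd <- SchoolQuality -> Motivation) has no collider blocking it and no conditioned non-collider, so it is open.
Try {ClassSize, SchoolQuality}:
  P1: blocked at fork node SchoolQuality ∈ conditioning set.
  P2: blocked at fork node ClassSize ∈ conditioning set.
  P3: blocked at fork node ClassSize ∈ conditioning set.
{ClassSize, SchoolQuality} contains no descendant of ParentEd and blocks every backdoor path.
Every element of {ClassSize, SchoolQuality} is needed (dropping ClassSize leaves P2 open; dropping SchoolQuality leaves P1 open), so no proper subset is valid.
Among all size-2 subsets of the eligible variables, only {ClassSize, SchoolQuality} blocks every backdoor path, so it is the unique smallest valid adjustment set.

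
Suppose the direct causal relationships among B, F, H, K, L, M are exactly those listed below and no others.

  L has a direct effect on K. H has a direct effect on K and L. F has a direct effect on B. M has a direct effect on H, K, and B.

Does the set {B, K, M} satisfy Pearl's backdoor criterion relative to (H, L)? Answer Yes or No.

No

Backdoor paths from H to L (paths whose first edge points into H):
  P1: H <- M -> K <- L
Condition 1 (no descendant of H in the set): FAILS — K is a descendant of H.
Condition 2 (every backdoor path blocked by {B, K, M}):
  P1: blocked at fork node M ∈ conditioning set.
{B, K, M} does not satisfy the backdoor criterion.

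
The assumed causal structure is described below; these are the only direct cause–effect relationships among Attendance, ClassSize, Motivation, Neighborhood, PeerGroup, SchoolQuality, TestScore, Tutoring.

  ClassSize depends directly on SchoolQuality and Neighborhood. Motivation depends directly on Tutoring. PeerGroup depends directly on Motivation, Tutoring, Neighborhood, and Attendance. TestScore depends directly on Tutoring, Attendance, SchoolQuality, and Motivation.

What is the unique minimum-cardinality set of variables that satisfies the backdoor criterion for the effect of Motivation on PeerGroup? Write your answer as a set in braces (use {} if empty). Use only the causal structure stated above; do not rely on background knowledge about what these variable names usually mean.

Variables eligible for adjustment (non-descendants of Motivation, excluding Motivation and PeerGroup): {Attendance, ClassSize, Neighborhood, SchoolQuality, Tutoring}.
Backdoor paths from Motivation to PeerGroup:
  P1: Motivation <- Tutoring -> PeerGroup
  P2: Motivation <- Tutoring -> TestScore <- Attendance -> PeerGroup
  P3: Motivation <- Tutoring -> TestScore <- SchoolQuality -> ClassSize <- Neighborhood -> PeerGroup
The empty set is not sufficient: P1 (Motivation <- Tutoring -> PeerGroup) has no collider blocking it and no conditioned non-collider, so it is open.
Try {Tutoring}:
  P1: blocked at fork node Tutoring ∈ conditioning set.
  P2: blocked at fork node Tutoring ∈ conditioning set.
  P3: blocked at fork node Tutoring ∈ conditioning set.
{Tutoring} contains no descendant of Motivation and blocks every backdoor path.
No other singleton works — e.g. {Attendance} leaves P1 open — so {Tutoring} is the unique smallest valid adjustment set.

{Tutoring}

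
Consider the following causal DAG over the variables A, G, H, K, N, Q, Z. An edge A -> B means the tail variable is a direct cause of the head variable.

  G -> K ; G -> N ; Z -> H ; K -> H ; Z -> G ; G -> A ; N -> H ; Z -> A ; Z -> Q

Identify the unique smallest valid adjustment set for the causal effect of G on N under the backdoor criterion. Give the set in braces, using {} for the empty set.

{}

Variables eligible for adjustment (non-descendants of G, excluding G and N): {Q, Z}.
Backdoor paths from G to N:
  P1: G <- Z -> H <- N
Each backdoor path contains an unconditioned collider, so every path is already blocked with the empty conditioning set:
  P1: blocked at collider H (neither it nor any descendant is in the conditioning set).
The empty set is therefore the unique smallest valid set.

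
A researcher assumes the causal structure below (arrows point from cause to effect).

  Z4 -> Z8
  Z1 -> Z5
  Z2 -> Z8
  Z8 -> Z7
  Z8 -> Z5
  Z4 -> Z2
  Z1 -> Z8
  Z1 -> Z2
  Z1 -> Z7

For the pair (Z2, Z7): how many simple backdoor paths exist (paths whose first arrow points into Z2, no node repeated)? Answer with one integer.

A backdoor path from Z2 to Z7 is any simple undirected path whose first edge points into Z2 (i.e. leaves Z2 via a parent).
Parents of Z2: {Z1, Z4}.
Enumerating:
  P1: Z2 <- Z4 -> Z8 <- Z1 -> Z7
  P2: Z2 <- Z4 -> Z8 -> Z7
  P3: Z2 <- Z4 -> Z8 -> Z5 <- Z1 -> Z7
  P4: Z2 <- Z1 -> Z8 -> Z7
  P5: Z2 <- Z1 -> Z7
  P6: Z2 <- Z1 -> Z5 <- Z8 -> Z7
That exhausts the simple backdoor paths. Count: 6.

6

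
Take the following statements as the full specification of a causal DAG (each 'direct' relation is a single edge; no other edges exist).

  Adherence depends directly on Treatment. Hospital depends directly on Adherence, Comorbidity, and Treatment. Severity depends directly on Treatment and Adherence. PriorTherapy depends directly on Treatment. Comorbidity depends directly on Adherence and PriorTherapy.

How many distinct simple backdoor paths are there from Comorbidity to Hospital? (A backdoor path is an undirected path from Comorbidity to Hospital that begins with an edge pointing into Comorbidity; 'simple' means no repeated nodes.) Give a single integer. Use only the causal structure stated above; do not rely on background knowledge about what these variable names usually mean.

6

A backdoor path from Comorbidity to Hospital is any simple undirected path whose first edge points into Comorbidity (i.e. leaves Comorbidity via a parent).
Parents of Comorbidity: {Adherence, PriorTherapy}.
Enumerating:
  P1: Comorbidity <- Adherence <- Treatment -> Hospital
  P2: Comorbidity <- Adherence -> Severity <- Treatment -> Hospital
  P3: Comorbidity <- Adherence -> Hospital
  P4: Comorbidity <- PriorTherapy <- Treatment -> Adherence -> Hospital
  P5: Comorbidity <- PriorTherapy <- Treatment -> Severity <- Adherence -> Hospital
  P6: Comorbidity <- PriorTherapy <- Treatment -> Hospital
That exhausts the simple backdoor paths. Count: 6.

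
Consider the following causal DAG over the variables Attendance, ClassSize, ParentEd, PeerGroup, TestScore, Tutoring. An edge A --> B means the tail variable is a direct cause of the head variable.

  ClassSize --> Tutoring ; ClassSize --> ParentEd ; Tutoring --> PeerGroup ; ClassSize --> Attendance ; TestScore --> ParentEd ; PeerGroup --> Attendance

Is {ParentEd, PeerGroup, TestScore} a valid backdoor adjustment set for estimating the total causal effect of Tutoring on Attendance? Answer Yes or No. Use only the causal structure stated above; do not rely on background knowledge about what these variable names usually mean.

Backdoor paths from Tutoring to Attendance (paths whose first edge points into Tutoring):
  P1: Tutoring <- ClassSize -> Attendance
Condition 1 (no descendant of Tutoring in the set): FAILS — PeerGroup is a descendant of Tutoring.
Condition 2 (every backdoor path blocked by {ParentEd, PeerGroup, TestScore}):
  P1: open — no interior node is in the conditioning set.
{ParentEd, PeerGroup, TestScore} does not satisfy the backdoor criterion.

No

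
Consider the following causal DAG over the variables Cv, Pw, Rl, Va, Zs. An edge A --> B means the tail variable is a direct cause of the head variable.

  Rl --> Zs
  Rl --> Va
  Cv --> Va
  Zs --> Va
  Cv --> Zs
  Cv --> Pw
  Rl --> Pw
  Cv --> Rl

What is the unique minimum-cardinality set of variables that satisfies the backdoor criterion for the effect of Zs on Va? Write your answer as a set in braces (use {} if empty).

Variables eligible for adjustment (non-descendants of Zs, excluding Zs and Va): {Cv, Pw, Rl}.
Backdoor paths from Zs to Va:
  P1: Zs <- Cv -> Rl -> Va
  P2: Zs <- Cv -> Va
  P3: Zs <- Cv -> Pw <- Rl -> Va
  P4: Zs <- Rl <- Cv -> Va
  P5: Zs <- Rl -> Va
  P6: Zs <- Rl -> Pw <- Cv -> Va
The empty set is not sufficient: P1 (Zs <- Cv -> Rl -> Va) has no collider blocking it and no conditioned non-collider, so it is open.
Try {Cv, Rl}:
  P1: blocked at fork node Cv ∈ conditioning set.
  P2: blocked at fork node Cv ∈ conditioning set.
  P3: blocked at fork node Cv ∈ conditioning set.
  P4: blocked at chain node Rl ∈ conditioning set.
  P5: blocked at fork node Rl ∈ conditioning set.
  P6: blocked at fork node Rl ∈ conditioning set.
{Cv, Rl} contains no descendant of Zs and blocks every backdoor path.
Every element of {Cv, Rl} is needed (dropping Cv leaves P2 open; dropping Rl leaves P5 open), so no proper subset is valid.
Among all size-2 subsets of the eligible variables, only {Cv, Rl} blocks every backdoor path, so it is the unique smallest valid adjustment set.

{Cv, Rl}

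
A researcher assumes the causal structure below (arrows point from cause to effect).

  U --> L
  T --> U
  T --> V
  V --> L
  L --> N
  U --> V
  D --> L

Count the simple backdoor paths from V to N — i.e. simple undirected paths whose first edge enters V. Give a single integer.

A backdoor path from V to N is any simple undirected path whose first edge points into V (i.e. leaves V via a parent).
Parents of V: {T, U}.
Enumerating:
  P1: V <- T -> U -> L -> N
  P2: V <- U -> L -> N
That exhausts the simple backdoor paths. Count: 2.

2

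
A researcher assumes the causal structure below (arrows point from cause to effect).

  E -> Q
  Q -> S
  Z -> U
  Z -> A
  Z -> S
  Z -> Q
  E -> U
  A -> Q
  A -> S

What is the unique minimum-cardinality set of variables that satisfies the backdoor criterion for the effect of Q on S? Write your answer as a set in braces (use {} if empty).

Variables eligible for adjustment (non-descendants of Q, excluding Q and S): {A, E, U, Z}.
Backdoor paths from Q to S:
  P1: Q <- Z -> A -> S
  P2: Q <- Z -> S
  P3: Q <- A <- Z -> S
  P4: Q <- A -> S
  P5: Q <- E -> U <- Z -> A -> S
  P6: Q <- E -> U <- Z -> S
The empty set is not sufficient: P1 (Q <- Z -> A -> S) has no collider blocking it and no conditioned non-collider, so it is open.
Try {A, Z}:
  P1: blocked at fork node Z ∈ conditioning set.
  P2: blocked at fork node Z ∈ conditioning set.
  P3: blocked at chain node A ∈ conditioning set.
  P4: blocked at fork node A ∈ conditioning set.
  P5: blocked at collider U (neither it nor any descendant is in the conditioning set).
  P6: blocked at collider U (neither it nor any descendant is in the conditioning set).
{A, Z} contains no descendant of Q and blocks every backdoor path.
Every element of {A, Z} is needed (dropping A leaves P4 open; dropping Z leaves P2 open), so no proper subset is valid.
Among all size-2 subsets of the eligible variables, only {A, Z} blocks every backdoor path, so it is the unique smallest valid adjustment set.

{A, Z}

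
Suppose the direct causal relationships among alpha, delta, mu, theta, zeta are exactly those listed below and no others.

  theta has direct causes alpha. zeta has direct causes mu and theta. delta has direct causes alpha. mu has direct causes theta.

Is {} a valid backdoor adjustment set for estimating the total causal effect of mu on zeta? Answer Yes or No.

Backdoor paths from mu to zeta (paths whose first edge points into mu):
  P1: mu <- theta -> zeta
Condition 1 (no descendant of mu in the set): holds — descendants of mu are {zeta}; none are in {}.
Condition 2 (every backdoor path blocked by {}):
  P1: open — no interior node is in the conditioning set.
{} does not satisfy the backdoor criterion.

No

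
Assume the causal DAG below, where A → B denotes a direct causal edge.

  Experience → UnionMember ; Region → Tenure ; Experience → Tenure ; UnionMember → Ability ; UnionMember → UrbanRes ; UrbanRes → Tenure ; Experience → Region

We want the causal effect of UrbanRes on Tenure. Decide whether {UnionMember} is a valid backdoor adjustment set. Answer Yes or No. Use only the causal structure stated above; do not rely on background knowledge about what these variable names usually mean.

Backdoor paths from UrbanRes to Tenure (paths whose first edge points into UrbanRes):
  P1: UrbanRes <- UnionMember <- Experience -> Region -> Tenure
  P2: UrbanRes <- UnionMember <- Experience -> Tenure
Condition 1 (no descendant of UrbanRes in the set): holds — descendants of UrbanRes are {Tenure}; none are in {UnionMember}.
Condition 2 (every backdoor path blocked by {UnionMember}):
  P1: blocked at chain node UnionMember ∈ conditioning set.
  P2: blocked at chain node UnionMember ∈ conditioning set.
{UnionMember} satisfies the backdoor criterion.

Yes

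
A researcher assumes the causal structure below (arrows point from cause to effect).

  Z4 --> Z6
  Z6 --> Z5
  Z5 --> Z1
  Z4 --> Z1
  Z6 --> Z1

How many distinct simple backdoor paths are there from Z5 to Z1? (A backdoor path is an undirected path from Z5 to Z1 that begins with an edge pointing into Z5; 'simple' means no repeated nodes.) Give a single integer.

A backdoor path from Z5 to Z1 is any simple undirected path whose first edge points into Z5 (i.e. leaves Z5 via a parent).
Parents of Z5: {Z6}.
Enumerating:
  P1: Z5 <- Z6 <- Z4 -> Z1
  P2: Z5 <- Z6 -> Z1
That exhausts the simple backdoor paths. Count: 2.

2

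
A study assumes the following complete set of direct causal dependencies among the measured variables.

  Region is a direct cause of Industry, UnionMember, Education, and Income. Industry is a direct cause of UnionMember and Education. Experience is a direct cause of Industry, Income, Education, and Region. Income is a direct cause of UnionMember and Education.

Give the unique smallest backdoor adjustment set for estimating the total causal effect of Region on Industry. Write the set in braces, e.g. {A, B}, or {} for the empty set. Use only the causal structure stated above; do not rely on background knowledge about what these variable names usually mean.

Variables eligible for adjustment (non-descendants of Region, excluding Region and Industry): {Experience}.
Backdoor paths from Region to Industry:
  P1: Region <- Experience -> Income -> UnionMember <- Industry
  P2: Region <- Experience -> Income -> Education <- Industry
  P3: Region <- Experience -> Industry
  P4: Region <- Experience -> Education <- Income -> UnionMember <- Industry
  P5: Region <- Experience -> Education <- Industry
The empty set is not sufficient: P3 (Region <- Experience -> Industry) has no collider blocking it and no conditioned non-collider, so it is open.
Try {Experience}:
  P1: blocked at fork node Experience ∈ conditioning set.
  P2: blocked at fork node Experience ∈ conditioning set.
  P3: blocked at fork node Experience ∈ conditioning set.
  P4: blocked at fork node Experience ∈ conditioning set.
  P5: blocked at fork node Experience ∈ conditioning set.
{Experience} contains no descendant of Region and blocks every backdoor path.
{Experience} is the unique smallest valid adjustment set.

{Experience}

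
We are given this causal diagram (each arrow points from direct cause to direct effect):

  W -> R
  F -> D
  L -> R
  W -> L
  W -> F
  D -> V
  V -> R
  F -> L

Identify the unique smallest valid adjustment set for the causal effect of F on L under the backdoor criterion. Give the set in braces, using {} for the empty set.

{W}

Variables eligible for adjustment (non-descendants of F, excluding F and L): {W}.
Backdoor paths from F to L:
  P1: F <- W -> L
  P2: F <- W -> R <- L
The empty set is not sufficient: P1 (F <- W -> L) has no collider blocking it and no conditioned non-collider, so it is open.
Try {W}:
  P1: blocked at fork node W ∈ conditioning set.
  P2: blocked at fork node W ∈ conditioning set.
{W} contains no descendant of F and blocks every backdoor path.
{W} is the unique smallest valid adjustment set.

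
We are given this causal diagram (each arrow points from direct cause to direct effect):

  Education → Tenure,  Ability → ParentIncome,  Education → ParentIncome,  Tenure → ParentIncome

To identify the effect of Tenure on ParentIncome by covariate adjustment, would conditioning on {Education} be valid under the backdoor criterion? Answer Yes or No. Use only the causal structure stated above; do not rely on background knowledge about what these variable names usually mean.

Backdoor paths from Tenure to ParentIncome (paths whose first edge points into Tenure):
  P1: Tenure <- Education -> ParentIncome
Condition 1 (no descendant of Tenure in the set): holds — descendants of Tenure are {ParentIncome}; none are in {Education}.
Condition 2 (every backdoor path blocked by {Education}):
  P1: blocked at fork node Education ∈ conditioning set.
{Education} satisfies the backdoor criterion.

Yes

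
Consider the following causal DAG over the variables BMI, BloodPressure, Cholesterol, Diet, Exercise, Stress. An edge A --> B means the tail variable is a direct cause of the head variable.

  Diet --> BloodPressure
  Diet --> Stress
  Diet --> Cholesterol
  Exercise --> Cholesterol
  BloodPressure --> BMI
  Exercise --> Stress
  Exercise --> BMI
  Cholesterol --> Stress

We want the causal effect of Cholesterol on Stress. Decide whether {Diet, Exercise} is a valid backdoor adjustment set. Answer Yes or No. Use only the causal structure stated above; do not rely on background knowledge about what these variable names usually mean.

Backdoor paths from Cholesterol to Stress (paths whose first edge points into Cholesterol):
  P1: Cholesterol <- Diet -> BloodPressure -> BMI <- Exercise -> Stress
  P2: Cholesterol <- Diet -> Stress
  P3: Cholesterol <- Exercise -> Stress
  P4: Cholesterol <- Exercise -> BMI <- BloodPressure <- Diet -> Stress
Condition 1 (no descendant of Cholesterol in the set): holds — descendants of Cholesterol are {Stress}; none are in {Diet, Exercise}.
Condition 2 (every backdoor path blocked by {Diet, Exercise}):
  P1: blocked at fork node Diet ∈ conditioning set.
  P2: blocked at fork node Diet ∈ conditioning set.
  P3: blocked at fork node Exercise ∈ conditioning set.
  P4: blocked at fork node Exercise ∈ conditioning set.
{Diet, Exercise} satisfies the backdoor criterion.

Yes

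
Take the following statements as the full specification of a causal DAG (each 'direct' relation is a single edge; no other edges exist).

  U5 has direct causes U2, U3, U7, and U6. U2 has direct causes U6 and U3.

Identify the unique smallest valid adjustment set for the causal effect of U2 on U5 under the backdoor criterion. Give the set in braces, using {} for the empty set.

{U3, U6}

Variables eligible for adjustment (non-descendants of U2, excluding U2 and U5): {U3, U6, U7}.
Backdoor paths from U2 to U5:
  P1: U2 <- U3 -> U5
  P2: U2 <- U6 -> U5
The empty set is not sufficient: P1 (U2 <- U3 -> U5) has no collider blocking it and no conditioned non-collider, so it is open.
Try {U3, U6}:
  P1: blocked at fork node U3 ∈ conditioning set.
  P2: blocked at fork node U6 ∈ conditioning set.
{U3, U6} contains no descendant of U2 and blocks every backdoor path.
Every element of {U3, U6} is needed (dropping U3 leaves P1 open; dropping U6 leaves P2 open), so no proper subset is valid.
Among all size-2 subsets of the eligible variables, only {U3, U6} blocks every backdoor path, so it is the unique smallest valid adjustment set.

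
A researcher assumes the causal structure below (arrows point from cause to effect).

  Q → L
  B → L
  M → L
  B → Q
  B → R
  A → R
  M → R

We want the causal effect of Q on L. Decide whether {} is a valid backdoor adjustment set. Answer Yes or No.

Backdoor paths from Q to L (paths whose first edge points into Q):
  P1: Q <- B -> R <- M -> L
  P2: Q <- B -> L
Condition 1 (no descendant of Q in the set): holds — descendants of Q are {L}; none are in {}.
Condition 2 (every backdoor path blocked by {}):
  P1: blocked at collider R (neither it nor any descendant is in the conditioning set).
  P2: open — no interior node is in the conditioning set.
{} does not satisfy the backdoor criterion.

No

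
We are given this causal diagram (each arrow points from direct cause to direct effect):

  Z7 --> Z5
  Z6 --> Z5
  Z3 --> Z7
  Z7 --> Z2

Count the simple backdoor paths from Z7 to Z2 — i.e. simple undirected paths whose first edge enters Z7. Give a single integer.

0

A backdoor path from Z7 to Z2 is any simple undirected path whose first edge points into Z7 (i.e. leaves Z7 via a parent).
Parents of Z7: {Z3}.
No simple path from any parent of Z7 reaches Z2 without revisiting Z7, so there are no backdoor paths.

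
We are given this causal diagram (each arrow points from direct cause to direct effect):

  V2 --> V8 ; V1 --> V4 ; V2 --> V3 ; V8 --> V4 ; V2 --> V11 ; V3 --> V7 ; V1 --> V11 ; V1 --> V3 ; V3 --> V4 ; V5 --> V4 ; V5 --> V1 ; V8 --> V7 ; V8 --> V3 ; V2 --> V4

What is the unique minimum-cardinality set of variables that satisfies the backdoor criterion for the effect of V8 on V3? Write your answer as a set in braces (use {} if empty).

Variables eligible for adjustment (non-descendants of V8, excluding V8 and V3): {V1, V11, V2, V5}.
Backdoor paths from V8 to V3:
  P1: V8 <- V2 -> V3
  P2: V8 <- V2 -> V11 <- V1 <- V5 -> V4 <- V3
  P3: V8 <- V2 -> V11 <- V1 -> V3
  P4: V8 <- V2 -> V11 <- V1 -> V4 <- V3
  P5: V8 <- V2 -> V4 <- V5 -> V1 -> V3
  P6: V8 <- V2 -> V4 <- V1 -> V3
  P7: V8 <- V2 -> V4 <- V3
The empty set is not sufficient: P1 (V8 <- V2 -> V3) has no collider blocking it and no conditioned non-collider, so it is open.
Try {V2}:
  P1: blocked at fork node V2 ∈ conditioning set.
  P2: blocked at fork node V2 ∈ conditioning set.
  P3: blocked at fork node V2 ∈ conditioning set.
  P4: blocked at fork node V2 ∈ conditioning set.
  P5: blocked at fork node V2 ∈ conditioning set.
  P6: blocked at fork node V2 ∈ conditioning set.
  P7: blocked at fork node V2 ∈ conditioning set.
{V2} contains no descendant of V8 and blocks every backdoor path.
No other singleton works — e.g. {V5} leaves P1 open — so {V2} is the unique smallest valid adjustment set.

{V2}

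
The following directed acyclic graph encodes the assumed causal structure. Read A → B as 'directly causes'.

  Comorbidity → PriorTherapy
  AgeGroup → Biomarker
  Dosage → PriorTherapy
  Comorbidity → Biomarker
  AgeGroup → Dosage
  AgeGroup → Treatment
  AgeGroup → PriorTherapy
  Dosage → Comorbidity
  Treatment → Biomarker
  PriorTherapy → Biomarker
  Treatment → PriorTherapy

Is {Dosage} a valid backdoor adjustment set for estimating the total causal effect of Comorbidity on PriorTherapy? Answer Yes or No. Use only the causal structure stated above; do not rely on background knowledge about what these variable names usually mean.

Yes

Backdoor paths from Comorbidity to PriorTherapy (paths whose first edge points into Comorbidity):
  P1: Comorbidity <- Dosage <- AgeGroup -> Treatment -> PriorTherapy
  P2: Comorbidity <- Dosage <- AgeGroup -> Treatment -> Biomarker <- PriorTherapy
  P3: Comorbidity <- Dosage <- AgeGroup -> PriorTherapy
  P4: Comorbidity <- Dosage <- AgeGroup -> Biomarker <- Treatment -> PriorTherapy
  P5: Comorbidity <- Dosage <- AgeGroup -> Biomarker <- PriorTherapy
  P6: Comorbidity <- Dosage -> PriorTherapy
Condition 1 (no descendant of Comorbidity in the set): holds — descendants of Comorbidity are {Biomarker, PriorTherapy}; none are in {Dosage}.
Condition 2 (every backdoor path blocked by {Dosage}):
  P1: blocked at chain node Dosage ∈ conditioning set.
  P2: blocked at chain node Dosage ∈ conditioning set.
  P3: blocked at chain node Dosage ∈ conditioning set.
  P4: blocked at chain node Dosage ∈ conditioning set.
  P5: blocked at chain node Dosage ∈ conditioning set.
  P6: blocked at fork node Dosage ∈ conditioning set.
{Dosage} satisfies the backdoor criterion.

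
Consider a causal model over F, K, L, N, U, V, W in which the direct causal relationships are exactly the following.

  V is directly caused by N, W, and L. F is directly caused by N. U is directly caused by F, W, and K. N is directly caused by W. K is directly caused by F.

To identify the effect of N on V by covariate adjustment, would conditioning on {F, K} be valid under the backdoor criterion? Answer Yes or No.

No

Backdoor paths from N to V (paths whose first edge points into N):
  P1: N <- W -> V
Condition 1 (no descendant of N in the set): FAILS — F and K are descendants of N.
Condition 2 (every backdoor path blocked by {F, K}):
  P1: open — no interior node is in the conditioning set.
{F, K} does not satisfy the backdoor criterion.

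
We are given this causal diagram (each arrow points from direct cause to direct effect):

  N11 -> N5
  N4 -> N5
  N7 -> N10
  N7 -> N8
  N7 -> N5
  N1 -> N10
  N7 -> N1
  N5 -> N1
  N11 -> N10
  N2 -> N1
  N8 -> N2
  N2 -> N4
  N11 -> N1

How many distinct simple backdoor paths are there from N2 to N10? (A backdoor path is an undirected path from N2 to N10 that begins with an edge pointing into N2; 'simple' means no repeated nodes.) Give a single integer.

A backdoor path from N2 to N10 is any simple undirected path whose first edge points into N2 (i.e. leaves N2 via a parent).
Parents of N2: {N8}.
Enumerating:
  P1: N2 <- N8 <- N7 -> N5 <- N11 -> N1 -> N10
  P2: N2 <- N8 <- N7 -> N5 <- N11 -> N10
  P3: N2 <- N8 <- N7 -> N5 -> N1 <- N11 -> N10
  P4: N2 <- N8 <- N7 -> N5 -> N1 -> N10
  P5: N2 <- N8 <- N7 -> N1 <- N11 -> N10
  P6: N2 <- N8 <- N7 -> N1 <- N5 <- N11 -> N10
  P7: N2 <- N8 <- N7 -> N1 -> N10
  P8: N2 <- N8 <- N7 -> N10
That exhausts the simple backdoor paths. Count: 8.

8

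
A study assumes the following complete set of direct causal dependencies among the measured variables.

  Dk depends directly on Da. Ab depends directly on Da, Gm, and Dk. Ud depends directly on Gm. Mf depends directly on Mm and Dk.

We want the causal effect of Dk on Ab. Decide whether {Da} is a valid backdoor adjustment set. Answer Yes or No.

Yes

Backdoor paths from Dk to Ab (paths whose first edge points into Dk):
  P1: Dk <- Da -> Ab
Condition 1 (no descendant of Dk in the set): holds — descendants of Dk are {Ab, Mf}; none are in {Da}.
Condition 2 (every backdoor path blocked by {Da}):
  P1: blocked at fork node Da ∈ conditioning set.
{Da} satisfies the backdoor criterion.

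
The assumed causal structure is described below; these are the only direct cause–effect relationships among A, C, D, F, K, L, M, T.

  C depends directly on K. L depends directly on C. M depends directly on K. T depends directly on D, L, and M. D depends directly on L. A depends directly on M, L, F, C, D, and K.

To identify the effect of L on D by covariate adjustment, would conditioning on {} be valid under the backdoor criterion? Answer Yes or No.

Backdoor paths from L to D (paths whose first edge points into L):
  P1: L <- C <- K -> M -> T <- D
  P2: L <- C <- K -> M -> A <- D
  P3: L <- C <- K -> A <- D
  P4: L <- C <- K -> A <- M -> T <- D
  P5: L <- C -> A <- K -> M -> T <- D
  P6: L <- C -> A <- D
  P7: L <- C -> A <- M -> T <- D
Condition 1 (no descendant of L in the set): holds — descendants of L are {A, D, T}; none are in {}.
Condition 2 (every backdoor path blocked by {}):
  P1: blocked at collider T (neither it nor any descendant is in the conditioning set).
  P2: blocked at collider A (neither it nor any descendant is in the conditioning set).
  P3: blocked at collider A (neither it nor any descendant is in the conditioning set).
  P4: blocked at collider A (neither it nor any descendant is in the conditioning set).
  P5: blocked at collider A (neither it nor any descendant is in the conditioning set).
  P6: blocked at collider A (neither it nor any descendant is in the conditioning set).
  P7: blocked at collider A (neither it nor any descendant is in the conditioning set).
{} satisfies the backdoor criterion.

Yes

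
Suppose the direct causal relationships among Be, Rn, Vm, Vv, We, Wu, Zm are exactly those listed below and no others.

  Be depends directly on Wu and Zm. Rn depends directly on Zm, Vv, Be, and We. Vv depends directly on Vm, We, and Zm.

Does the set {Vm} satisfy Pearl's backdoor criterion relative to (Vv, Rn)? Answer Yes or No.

Backdoor paths from Vv to Rn (paths whose first edge points into Vv):
  P1: Vv <- We -> Rn
  P2: Vv <- Zm -> Be -> Rn
  P3: Vv <- Zm -> Rn
Condition 1 (no descendant of Vv in the set): holds — descendants of Vv are {Rn}; none are in {Vm}.
Condition 2 (every backdoor path blocked by {Vm}):
  P1: open — no interior node is in the conditioning set.
  P2: open — no interior node is in the conditioning set.
  P3: open — no interior node is in the conditioning set.
{Vm} does not satisfy the backdoor criterion.

No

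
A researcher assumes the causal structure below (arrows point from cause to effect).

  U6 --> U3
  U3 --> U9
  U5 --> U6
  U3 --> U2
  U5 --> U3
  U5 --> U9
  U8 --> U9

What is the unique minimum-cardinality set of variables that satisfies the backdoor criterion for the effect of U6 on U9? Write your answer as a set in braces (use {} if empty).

{U5}

Variables eligible for adjustment (non-descendants of U6, excluding U6 and U9): {U5, U8}.
Backdoor paths from U6 to U9:
  P1: U6 <- U5 -> U3 -> U9
  P2: U6 <- U5 -> U9
The empty set is not sufficient: P1 (U6 <- U5 -> U3 -> U9) has no collider blocking it and no conditioned non-collider, so it is open.
Try {U5}:
  P1: blocked at fork node U5 ∈ conditioning set.
  P2: blocked at fork node U5 ∈ conditioning set.
{U5} contains no descendant of U6 and blocks every backdoor path.
No other singleton works — e.g. {U8} leaves P1 open — so {U5} is the unique smallest valid adjustment set.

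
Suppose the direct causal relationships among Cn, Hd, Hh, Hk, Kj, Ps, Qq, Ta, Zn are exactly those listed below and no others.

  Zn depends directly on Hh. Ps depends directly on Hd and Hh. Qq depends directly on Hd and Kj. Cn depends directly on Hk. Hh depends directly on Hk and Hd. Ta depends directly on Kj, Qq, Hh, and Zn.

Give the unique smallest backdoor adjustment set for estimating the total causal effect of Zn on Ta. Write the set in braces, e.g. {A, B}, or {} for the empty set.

{Hh}

Variables eligible for adjustment (non-descendants of Zn, excluding Zn and Ta): {Cn, Hd, Hh, Hk, Kj, Ps, Qq}.
Backdoor paths from Zn to Ta:
  P1: Zn <- Hh <- Hd -> Qq <- Kj -> Ta
  P2: Zn <- Hh <- Hd -> Qq -> Ta
  P3: Zn <- Hh -> Ps <- Hd -> Qq <- Kj -> Ta
  P4: Zn <- Hh -> Ps <- Hd -> Qq -> Ta
  P5: Zn <- Hh -> Ta
The empty set is not sufficient: P2 (Zn <- Hh <- Hd -> Qq -> Ta) has no collider blocking it and no conditioned non-collider, so it is open.
Try {Hh}:
  P1: blocked at chain node Hh ∈ conditioning set.
  P2: blocked at chain node Hh ∈ conditioning set.
  P3: blocked at fork node Hh ∈ conditioning set.
  P4: blocked at fork node Hh ∈ conditioning set.
  P5: blocked at fork node Hh ∈ conditioning set.
{Hh} contains no descendant of Zn and blocks every backdoor path.
No other singleton works — e.g. {Hd} leaves P5 open — so {Hh} is the unique smallest valid adjustment set.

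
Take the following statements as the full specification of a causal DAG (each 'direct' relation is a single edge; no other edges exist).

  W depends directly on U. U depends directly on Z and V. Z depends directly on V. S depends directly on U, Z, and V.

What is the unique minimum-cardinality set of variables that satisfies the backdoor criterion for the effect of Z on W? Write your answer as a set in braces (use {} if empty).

{V}

Variables eligible for adjustment (non-descendants of Z, excluding Z and W): {V}.
Backdoor paths from Z to W:
  P1: Z <- V -> U -> W
  P2: Z <- V -> S <- U -> W
The empty set is not sufficient: P1 (Z <- V -> U -> W) has no collider blocking it and no conditioned non-collider, so it is open.
Try {V}:
  P1: blocked at fork node V ∈ conditioning set.
  P2: blocked at fork node V ∈ conditioning set.
{V} contains no descendant of Z and blocks every backdoor path.
{V} is the unique smallest valid adjustment set.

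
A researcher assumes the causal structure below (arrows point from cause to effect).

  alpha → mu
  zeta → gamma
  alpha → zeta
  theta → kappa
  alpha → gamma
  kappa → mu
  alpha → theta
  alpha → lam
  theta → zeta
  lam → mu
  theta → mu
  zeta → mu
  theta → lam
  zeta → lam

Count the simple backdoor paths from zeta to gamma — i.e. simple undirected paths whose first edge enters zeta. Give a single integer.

A backdoor path from zeta to gamma is any simple undirected path whose first edge points into zeta (i.e. leaves zeta via a parent).
Parents of zeta: {alpha, theta}.
Enumerating:
  P1: zeta <- alpha -> gamma
  P2: zeta <- theta <- alpha -> gamma
  P3: zeta <- theta -> kappa -> mu <- alpha -> gamma
  P4: zeta <- theta -> kappa -> mu <- lam <- alpha -> gamma
  P5: zeta <- theta -> lam <- alpha -> gamma
  P6: zeta <- theta -> lam -> mu <- alpha -> gamma
  P7: zeta <- theta -> mu <- alpha -> gamma
  P8: zeta <- theta -> mu <- lam <- alpha -> gamma
That exhausts the simple backdoor paths. Count: 8.

8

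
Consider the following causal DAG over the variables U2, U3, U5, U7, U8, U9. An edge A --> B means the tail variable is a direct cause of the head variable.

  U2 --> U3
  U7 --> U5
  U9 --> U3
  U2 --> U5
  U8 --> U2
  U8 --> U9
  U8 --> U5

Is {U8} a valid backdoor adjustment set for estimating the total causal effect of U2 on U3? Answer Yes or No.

Backdoor paths from U2 to U3 (paths whose first edge points into U2):
  P1: U2 <- U8 -> U9 -> U3
Condition 1 (no descendant of U2 in the set): holds — descendants of U2 are {U3, U5}; none are in {U8}.
Condition 2 (every backdoor path blocked by {U8}):
  P1: blocked at fork node U8 ∈ conditioning set.
{U8} satisfies the backdoor criterion.

Yes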